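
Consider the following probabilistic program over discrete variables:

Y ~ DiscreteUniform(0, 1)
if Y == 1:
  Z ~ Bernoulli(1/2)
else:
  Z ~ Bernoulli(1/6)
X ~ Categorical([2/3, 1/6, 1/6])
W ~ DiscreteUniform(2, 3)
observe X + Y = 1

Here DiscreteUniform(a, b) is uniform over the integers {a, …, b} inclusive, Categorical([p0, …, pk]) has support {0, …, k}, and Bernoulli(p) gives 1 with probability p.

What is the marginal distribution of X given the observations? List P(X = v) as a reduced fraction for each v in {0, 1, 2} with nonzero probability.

Enumerate traces; 8 have nonzero weight after conditioning:
  (Y=0, Z=0, X=1, W=2) weight 5/144
  (Y=0, Z=0, X=1, W=3) weight 5/144
  (Y=0, Z=1, X=1, W=2) weight 1/144
  (Y=0, Z=1, X=1, W=3) weight 1/144
  (Y=1, Z=0, X=0, W=2) weight 1/12
  (Y=1, Z=0, X=0, W=3) weight 1/12
  (Y=1, Z=1, X=0, W=2) weight 1/12
  (Y=1, Z=1, X=0, W=3) weight 1/12
Group by X:
  weight(X=0) = 1/3
  weight(X=1) = 1/12
Total weight = 1/3 + 1/12 = 5/12
P(X=0 | obs) = 1/3 / 5/12 = 4/5
P(X=1 | obs) = 1/12 / 5/12 = 1/5

P(X=0) = 4/5, P(X=1) = 1/5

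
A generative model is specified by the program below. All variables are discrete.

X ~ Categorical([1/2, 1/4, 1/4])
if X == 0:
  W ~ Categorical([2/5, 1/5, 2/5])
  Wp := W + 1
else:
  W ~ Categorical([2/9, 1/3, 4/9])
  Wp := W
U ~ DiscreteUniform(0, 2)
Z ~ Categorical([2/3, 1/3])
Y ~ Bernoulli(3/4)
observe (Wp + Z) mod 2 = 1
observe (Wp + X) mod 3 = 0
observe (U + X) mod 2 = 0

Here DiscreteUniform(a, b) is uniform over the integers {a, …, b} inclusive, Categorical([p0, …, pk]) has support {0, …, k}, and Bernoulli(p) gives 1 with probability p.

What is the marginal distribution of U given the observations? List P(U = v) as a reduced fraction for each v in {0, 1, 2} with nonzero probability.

Enumerate traces; 10 have nonzero weight after conditioning:
  (X=0, W=2, U=0, Z=0, Y=0) weight 1/90
  (X=0, W=2, U=0, Z=0, Y=1) weight 1/30
  (X=0, W=2, U=2, Z=0, Y=0) weight 1/90
  (X=0, W=2, U=2, Z=0, Y=1) weight 1/30
  (X=1, W=2, U=1, Z=1, Y=0) weight 1/324
  (X=1, W=2, U=1, Z=1, Y=1) weight 1/108
  (X=2, W=1, U=0, Z=0, Y=0) weight 1/216
  (X=2, W=1, U=0, Z=0, Y=1) weight 1/72
  … 2 more
Group by U:
  weight(U=0) = 17/270
  weight(U=1) = 1/81
  weight(U=2) = 17/270
Total weight = 17/270 + 1/81 + 17/270 = 56/405
P(U=0 | obs) = 17/270 / 56/405 = 51/112
P(U=1 | obs) = 1/81 / 56/405 = 5/56
P(U=2 | obs) = 17/270 / 56/405 = 51/112

P(U=0) = 51/112, P(U=1) = 5/56, P(U=2) = 51/112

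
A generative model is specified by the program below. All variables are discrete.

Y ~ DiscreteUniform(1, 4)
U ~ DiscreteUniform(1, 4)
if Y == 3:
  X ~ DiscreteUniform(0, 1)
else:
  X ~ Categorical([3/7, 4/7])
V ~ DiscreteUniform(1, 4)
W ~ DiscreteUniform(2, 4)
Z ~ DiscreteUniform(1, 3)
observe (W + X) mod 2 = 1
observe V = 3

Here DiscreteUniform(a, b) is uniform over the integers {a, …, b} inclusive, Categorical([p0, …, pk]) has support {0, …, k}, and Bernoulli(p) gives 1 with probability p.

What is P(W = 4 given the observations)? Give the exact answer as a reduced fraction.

Enumerate traces; 144 have nonzero weight after conditioning:
  (Y=1, U=1, X=0, V=3, W=3, Z=1) weight 1/1344
  (Y=1, U=1, X=0, V=3, W=3, Z=2) weight 1/1344
  (Y=1, U=1, X=0, V=3, W=3, Z=3) weight 1/1344
  (Y=1, U=1, X=1, V=3, W=2, Z=1) weight 1/1008
  (Y=1, U=1, X=1, V=3, W=2, Z=2) weight 1/1008
  (Y=1, U=1, X=1, V=3, W=2, Z=3) weight 1/1008
  (Y=1, U=1, X=1, V=3, W=4, Z=1) weight 1/1008
  (Y=1, U=1, X=1, V=3, W=4, Z=2) weight 1/1008
  … 136 more
Group by W:
  weight(W=2) = 31/672
  weight(W=3) = 25/672
  weight(W=4) = 31/672
Total weight = 31/672 + 25/672 + 31/672 = 29/224
P(W=2 | obs) = 31/672 / 29/224 = 31/87
P(W=3 | obs) = 25/672 / 29/224 = 25/87
P(W=4 | obs) = 31/672 / 29/224 = 31/87

P(W = 4 | obs) = 31/87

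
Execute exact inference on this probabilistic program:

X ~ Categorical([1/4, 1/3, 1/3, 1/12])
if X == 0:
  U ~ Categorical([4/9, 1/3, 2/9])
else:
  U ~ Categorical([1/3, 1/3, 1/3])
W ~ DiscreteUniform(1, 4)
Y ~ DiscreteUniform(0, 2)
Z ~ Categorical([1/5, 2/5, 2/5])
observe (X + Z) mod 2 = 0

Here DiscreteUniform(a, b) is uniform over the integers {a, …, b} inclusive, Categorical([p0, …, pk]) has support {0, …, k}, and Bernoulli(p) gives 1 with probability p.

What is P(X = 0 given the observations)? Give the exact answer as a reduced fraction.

P(X = 0 | obs) = 9/31

Enumerate traces; 216 have nonzero weight after conditioning:
  (X=0, U=0, W=1, Y=0, Z=0) weight 1/540
  (X=0, U=0, W=1, Y=0, Z=2) weight 1/270
  (X=0, U=0, W=1, Y=1, Z=0) weight 1/540
  (X=0, U=0, W=1, Y=1, Z=2) weight 1/270
  (X=0, U=0, W=1, Y=2, Z=0) weight 1/540
  (X=0, U=0, W=1, Y=2, Z=2) weight 1/270
  (X=0, U=0, W=2, Y=0, Z=0) weight 1/540
  (X=0, U=0, W=2, Y=0, Z=2) weight 1/270
  (X=1, U=0, W=1, Y=0, Z=1) weight 1/270
  (X=2, U=0, W=1, Y=0, Z=0) weight 1/540
  … 206 more
Group by X:
  weight(X=0) = 3/20
  weight(X=1) = 2/15
  weight(X=2) = 1/5
  weight(X=3) = 1/30
Total weight = 3/20 + 2/15 + 1/5 + 1/30 = 31/60
P(X=0 | obs) = 3/20 / 31/60 = 9/31
P(X=1 | obs) = 2/15 / 31/60 = 8/31
P(X=2 | obs) = 1/5 / 31/60 = 12/31
P(X=3 | obs) = 1/30 / 31/60 = 2/31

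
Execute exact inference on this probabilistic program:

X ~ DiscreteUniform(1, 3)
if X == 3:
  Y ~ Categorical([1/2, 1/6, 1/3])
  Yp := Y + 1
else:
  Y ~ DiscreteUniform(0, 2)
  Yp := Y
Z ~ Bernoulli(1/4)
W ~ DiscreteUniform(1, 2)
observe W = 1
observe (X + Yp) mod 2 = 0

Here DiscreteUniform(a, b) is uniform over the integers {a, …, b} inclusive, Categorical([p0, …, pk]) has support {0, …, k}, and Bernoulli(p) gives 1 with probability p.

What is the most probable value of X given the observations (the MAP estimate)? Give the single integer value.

Enumerate traces; 10 have nonzero weight after conditioning:
  (X=1, Y=1, Z=0, W=1) weight 1/24
  (X=1, Y=1, Z=1, W=1) weight 1/72
  (X=2, Y=0, Z=0, W=1) weight 1/24
  (X=2, Y=0, Z=1, W=1) weight 1/72
  (X=2, Y=2, Z=0, W=1) weight 1/24
  (X=2, Y=2, Z=1, W=1) weight 1/72
  (X=3, Y=0, Z=0, W=1) weight 1/16
  (X=3, Y=0, Z=1, W=1) weight 1/48
  … 2 more
Group by X:
  weight(X=1) = 1/18
  weight(X=2) = 1/9
  weight(X=3) = 5/36
Total weight = 1/18 + 1/9 + 5/36 = 11/36
P(X=1 | obs) = 1/18 / 11/36 = 2/11
P(X=2 | obs) = 1/9 / 11/36 = 4/11
P(X=3 | obs) = 5/36 / 11/36 = 5/11
argmax = 3

argmax_v P(X = v | obs) = 3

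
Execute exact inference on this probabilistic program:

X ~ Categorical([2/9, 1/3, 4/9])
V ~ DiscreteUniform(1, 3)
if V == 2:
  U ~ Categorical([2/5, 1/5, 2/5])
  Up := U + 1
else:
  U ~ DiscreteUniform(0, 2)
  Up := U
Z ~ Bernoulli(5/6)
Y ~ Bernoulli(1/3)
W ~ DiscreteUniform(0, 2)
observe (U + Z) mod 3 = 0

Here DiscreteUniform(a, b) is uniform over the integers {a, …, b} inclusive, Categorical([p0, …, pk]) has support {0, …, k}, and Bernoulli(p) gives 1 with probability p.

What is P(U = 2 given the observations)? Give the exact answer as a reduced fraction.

Enumerate traces; 108 have nonzero weight after conditioning:
  (X=0, V=1, U=0, Z=0, Y=0, W=0) weight 2/2187
  (X=0, V=1, U=0, Z=0, Y=0, W=1) weight 2/2187
  (X=0, V=1, U=0, Z=0, Y=0, W=2) weight 2/2187
  (X=0, V=1, U=0, Z=0, Y=1, W=0) weight 1/2187
  (X=0, V=1, U=0, Z=0, Y=1, W=1) weight 1/2187
  (X=0, V=1, U=0, Z=0, Y=1, W=2) weight 1/2187
  (X=0, V=1, U=2, Z=1, Y=0, W=0) weight 10/2187
  (X=0, V=1, U=2, Z=1, Y=0, W=1) weight 10/2187
  … 100 more
Group by U:
  weight(U=0) = 8/135
  weight(U=2) = 8/27
Total weight = 8/135 + 8/27 = 16/45
P(U=0 | obs) = 8/135 / 16/45 = 1/6
P(U=2 | obs) = 8/27 / 16/45 = 5/6

P(U = 2 | obs) = 5/6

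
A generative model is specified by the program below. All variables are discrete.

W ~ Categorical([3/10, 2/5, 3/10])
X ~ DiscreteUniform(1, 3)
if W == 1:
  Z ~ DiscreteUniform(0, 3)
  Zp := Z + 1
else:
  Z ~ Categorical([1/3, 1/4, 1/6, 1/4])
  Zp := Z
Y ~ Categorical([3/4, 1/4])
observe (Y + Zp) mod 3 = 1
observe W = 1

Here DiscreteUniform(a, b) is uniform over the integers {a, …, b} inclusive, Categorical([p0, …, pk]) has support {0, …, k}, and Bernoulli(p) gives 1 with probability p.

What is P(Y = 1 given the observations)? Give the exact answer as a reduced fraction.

Enumerate traces; 9 have nonzero weight after conditioning:
  (W=1, X=1, Z=0, Y=0) weight 1/40
  (W=1, X=1, Z=2, Y=1) weight 1/120
  (W=1, X=1, Z=3, Y=0) weight 1/40
  (W=1, X=2, Z=0, Y=0) weight 1/40
  (W=1, X=2, Z=2, Y=1) weight 1/120
  (W=1, X=2, Z=3, Y=0) weight 1/40
  (W=1, X=3, Z=0, Y=0) weight 1/40
  (W=1, X=3, Z=2, Y=1) weight 1/120
  … 1 more
Group by Y:
  weight(Y=0) = 3/20
  weight(Y=1) = 1/40
Total weight = 3/20 + 1/40 = 7/40
P(Y=0 | obs) = 3/20 / 7/40 = 6/7
P(Y=1 | obs) = 1/40 / 7/40 = 1/7

P(Y = 1 | obs) = 1/7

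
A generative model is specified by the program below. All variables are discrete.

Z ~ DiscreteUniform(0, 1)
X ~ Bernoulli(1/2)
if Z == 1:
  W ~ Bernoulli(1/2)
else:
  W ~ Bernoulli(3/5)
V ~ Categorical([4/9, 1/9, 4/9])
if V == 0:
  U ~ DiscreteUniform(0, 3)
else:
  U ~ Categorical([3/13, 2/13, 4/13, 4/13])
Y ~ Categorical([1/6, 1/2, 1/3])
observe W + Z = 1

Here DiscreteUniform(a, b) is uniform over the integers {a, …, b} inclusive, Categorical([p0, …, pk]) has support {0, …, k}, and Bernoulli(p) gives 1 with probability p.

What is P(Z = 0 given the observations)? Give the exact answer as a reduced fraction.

Enumerate traces; 144 have nonzero weight after conditioning:
  (Z=0, X=0, W=1, V=0, U=0, Y=0) weight 1/360
  (Z=0, X=0, W=1, V=0, U=0, Y=1) weight 1/120
  (Z=0, X=0, W=1, V=0, U=0, Y=2) weight 1/180
  (Z=0, X=0, W=1, V=0, U=1, Y=0) weight 1/360
  (Z=0, X=0, W=1, V=0, U=1, Y=1) weight 1/120
  (Z=0, X=0, W=1, V=0, U=1, Y=2) weight 1/180
  (Z=0, X=0, W=1, V=0, U=2, Y=0) weight 1/360
  (Z=0, X=0, W=1, V=0, U=2, Y=1) weight 1/120
  (Z=1, X=0, W=0, V=0, U=0, Y=0) weight 1/432
  … 135 more
Group by Z:
  weight(Z=0) = 3/10
  weight(Z=1) = 1/4
Total weight = 3/10 + 1/4 = 11/20
P(Z=0 | obs) = 3/10 / 11/20 = 6/11
P(Z=1 | obs) = 1/4 / 11/20 = 5/11

P(Z = 0 | obs) = 6/11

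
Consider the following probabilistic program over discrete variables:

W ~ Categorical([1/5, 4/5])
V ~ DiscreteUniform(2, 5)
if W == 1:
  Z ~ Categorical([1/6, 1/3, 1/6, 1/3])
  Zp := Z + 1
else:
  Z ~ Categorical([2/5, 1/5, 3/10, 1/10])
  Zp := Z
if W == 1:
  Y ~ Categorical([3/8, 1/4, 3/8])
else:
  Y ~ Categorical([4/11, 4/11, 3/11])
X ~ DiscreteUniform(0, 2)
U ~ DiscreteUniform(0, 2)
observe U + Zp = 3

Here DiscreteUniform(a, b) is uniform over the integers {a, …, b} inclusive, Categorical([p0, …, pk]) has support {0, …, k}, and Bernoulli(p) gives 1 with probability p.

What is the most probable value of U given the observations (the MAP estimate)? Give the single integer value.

Enumerate traces; 216 have nonzero weight after conditioning:
  (W=0, V=2, Z=1, Y=0, X=0, U=2) weight 1/2475
  (W=0, V=2, Z=1, Y=0, X=1, U=2) weight 1/2475
  (W=0, V=2, Z=1, Y=0, X=2, U=2) weight 1/2475
  (W=0, V=2, Z=1, Y=1, X=0, U=2) weight 1/2475
  (W=0, V=2, Z=1, Y=1, X=1, U=2) weight 1/2475
  (W=0, V=2, Z=1, Y=1, X=2, U=2) weight 1/2475
  (W=0, V=2, Z=1, Y=2, X=0, U=2) weight 1/3300
  (W=0, V=2, Z=1, Y=2, X=1, U=2) weight 1/3300
  (W=0, V=2, Z=2, Y=0, X=0, U=1) weight 1/1650
  (W=0, V=2, Z=3, Y=0, X=0, U=0) weight 1/4950
  … 206 more
Group by U:
  weight(U=0) = 23/450
  weight(U=1) = 49/450
  weight(U=2) = 13/225
Total weight = 23/450 + 49/450 + 13/225 = 49/225
P(U=0 | obs) = 23/450 / 49/225 = 23/98
P(U=1 | obs) = 49/450 / 49/225 = 1/2
P(U=2 | obs) = 13/225 / 49/225 = 13/49
argmax = 1

argmax_v P(U = v | obs) = 1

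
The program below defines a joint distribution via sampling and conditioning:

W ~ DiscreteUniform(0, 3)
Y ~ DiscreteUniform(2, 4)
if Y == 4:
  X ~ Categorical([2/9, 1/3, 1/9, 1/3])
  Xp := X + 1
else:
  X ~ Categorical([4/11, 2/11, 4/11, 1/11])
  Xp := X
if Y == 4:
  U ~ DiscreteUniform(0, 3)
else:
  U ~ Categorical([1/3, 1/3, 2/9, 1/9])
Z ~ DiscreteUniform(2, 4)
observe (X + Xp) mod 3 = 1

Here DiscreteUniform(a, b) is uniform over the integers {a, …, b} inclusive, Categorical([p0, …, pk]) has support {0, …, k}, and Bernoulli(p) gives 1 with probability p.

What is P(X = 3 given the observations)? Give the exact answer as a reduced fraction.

P(X = 3 | obs) = 33/127

Enumerate traces; 192 have nonzero weight after conditioning:
  (W=0, Y=2, X=2, U=0, Z=2) weight 1/297
  (W=0, Y=2, X=2, U=0, Z=3) weight 1/297
  (W=0, Y=2, X=2, U=0, Z=4) weight 1/297
  (W=0, Y=2, X=2, U=1, Z=2) weight 1/297
  (W=0, Y=2, X=2, U=1, Z=3) weight 1/297
  (W=0, Y=2, X=2, U=1, Z=4) weight 1/297
  (W=0, Y=2, X=2, U=2, Z=2) weight 2/891
  (W=0, Y=2, X=2, U=2, Z=3) weight 2/891
  (W=0, Y=4, X=0, U=0, Z=2) weight 1/648
  (W=0, Y=4, X=3, U=0, Z=2) weight 1/432
  … 182 more
Group by X:
  weight(X=0) = 2/27
  weight(X=2) = 8/33
  weight(X=3) = 1/9
Total weight = 2/27 + 8/33 + 1/9 = 127/297
P(X=0 | obs) = 2/27 / 127/297 = 22/127
P(X=2 | obs) = 8/33 / 127/297 = 72/127
P(X=3 | obs) = 1/9 / 127/297 = 33/127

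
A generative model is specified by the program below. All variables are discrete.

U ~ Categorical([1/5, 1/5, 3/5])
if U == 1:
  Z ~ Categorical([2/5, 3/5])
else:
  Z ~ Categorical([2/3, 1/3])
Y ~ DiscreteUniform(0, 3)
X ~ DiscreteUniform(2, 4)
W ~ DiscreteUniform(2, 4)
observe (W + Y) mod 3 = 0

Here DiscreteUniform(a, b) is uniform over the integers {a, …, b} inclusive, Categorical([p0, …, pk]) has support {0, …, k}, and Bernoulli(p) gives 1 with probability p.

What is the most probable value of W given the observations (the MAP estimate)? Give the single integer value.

Enumerate traces; 72 have nonzero weight after conditioning:
  (U=0, Z=0, Y=0, X=2, W=3) weight 1/270
  (U=0, Z=0, Y=0, X=3, W=3) weight 1/270
  (U=0, Z=0, Y=0, X=4, W=3) weight 1/270
  (U=0, Z=0, Y=1, X=2, W=2) weight 1/270
  (U=0, Z=0, Y=1, X=3, W=2) weight 1/270
  (U=0, Z=0, Y=1, X=4, W=2) weight 1/270
  (U=0, Z=0, Y=2, X=2, W=4) weight 1/270
  (U=0, Z=0, Y=2, X=3, W=4) weight 1/270
  … 64 more
Group by W:
  weight(W=2) = 1/12
  weight(W=3) = 1/6
  weight(W=4) = 1/12
Total weight = 1/12 + 1/6 + 1/12 = 1/3
P(W=2 | obs) = 1/12 / 1/3 = 1/4
P(W=3 | obs) = 1/6 / 1/3 = 1/2
P(W=4 | obs) = 1/12 / 1/3 = 1/4
argmax = 3

argmax_v P(W = v | obs) = 3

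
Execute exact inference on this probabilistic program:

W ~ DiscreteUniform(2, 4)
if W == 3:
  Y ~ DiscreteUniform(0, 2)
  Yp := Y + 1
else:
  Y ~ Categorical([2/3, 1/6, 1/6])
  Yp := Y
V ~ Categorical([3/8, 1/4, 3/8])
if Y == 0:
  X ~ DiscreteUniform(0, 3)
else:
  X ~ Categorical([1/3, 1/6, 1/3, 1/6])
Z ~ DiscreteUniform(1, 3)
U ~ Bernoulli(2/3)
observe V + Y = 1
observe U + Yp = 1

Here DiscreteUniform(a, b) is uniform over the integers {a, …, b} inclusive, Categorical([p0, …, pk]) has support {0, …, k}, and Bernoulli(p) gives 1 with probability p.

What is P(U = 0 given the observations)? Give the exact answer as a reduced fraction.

Enumerate traces; 60 have nonzero weight after conditioning:
  (W=2, Y=0, V=1, X=0, Z=1, U=1) weight 1/324
  (W=2, Y=0, V=1, X=0, Z=2, U=1) weight 1/324
  (W=2, Y=0, V=1, X=0, Z=3, U=1) weight 1/324
  (W=2, Y=0, V=1, X=1, Z=1, U=1) weight 1/324
  (W=2, Y=0, V=1, X=1, Z=2, U=1) weight 1/324
  (W=2, Y=0, V=1, X=1, Z=3, U=1) weight 1/324
  (W=2, Y=0, V=1, X=2, Z=1, U=1) weight 1/324
  (W=2, Y=0, V=1, X=2, Z=2, U=1) weight 1/324
  (W=2, Y=1, V=0, X=0, Z=1, U=0) weight 1/1296
  … 51 more
Group by U:
  weight(U=0) = 5/216
  weight(U=1) = 2/27
Total weight = 5/216 + 2/27 = 7/72
P(U=0 | obs) = 5/216 / 7/72 = 5/21
P(U=1 | obs) = 2/27 / 7/72 = 16/21

P(U = 0 | obs) = 5/21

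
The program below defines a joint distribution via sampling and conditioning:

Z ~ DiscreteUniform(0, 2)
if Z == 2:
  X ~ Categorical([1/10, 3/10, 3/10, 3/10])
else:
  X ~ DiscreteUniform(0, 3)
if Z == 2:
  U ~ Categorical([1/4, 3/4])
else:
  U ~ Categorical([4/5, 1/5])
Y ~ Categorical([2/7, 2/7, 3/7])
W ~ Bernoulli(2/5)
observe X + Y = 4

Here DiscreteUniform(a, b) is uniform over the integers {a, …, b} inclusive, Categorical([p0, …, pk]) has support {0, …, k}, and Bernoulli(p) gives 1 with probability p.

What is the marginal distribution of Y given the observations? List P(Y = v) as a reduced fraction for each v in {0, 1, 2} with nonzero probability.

Enumerate traces; 24 have nonzero weight after conditioning:
  (Z=0, X=2, U=0, Y=2, W=0) weight 3/175
  (Z=0, X=2, U=0, Y=2, W=1) weight 2/175
  (Z=0, X=2, U=1, Y=2, W=0) weight 3/700
  (Z=0, X=2, U=1, Y=2, W=1) weight 1/350
  (Z=0, X=3, U=0, Y=1, W=0) weight 2/175
  (Z=0, X=3, U=0, Y=1, W=1) weight 4/525
  (Z=0, X=3, U=1, Y=1, W=0) weight 1/350
  (Z=0, X=3, U=1, Y=1, W=1) weight 1/525
  … 16 more
Group by Y:
  weight(Y=1) = 8/105
  weight(Y=2) = 4/35
Total weight = 8/105 + 4/35 = 4/21
P(Y=1 | obs) = 8/105 / 4/21 = 2/5
P(Y=2 | obs) = 4/35 / 4/21 = 3/5

P(Y=1) = 2/5, P(Y=2) = 3/5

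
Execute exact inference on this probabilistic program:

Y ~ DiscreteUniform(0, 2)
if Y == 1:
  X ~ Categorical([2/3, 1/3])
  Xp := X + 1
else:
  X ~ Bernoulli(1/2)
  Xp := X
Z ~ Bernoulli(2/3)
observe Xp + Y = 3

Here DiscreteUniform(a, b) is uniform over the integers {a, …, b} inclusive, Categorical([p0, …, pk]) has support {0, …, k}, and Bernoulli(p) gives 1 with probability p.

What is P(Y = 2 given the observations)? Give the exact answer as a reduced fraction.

P(Y = 2 | obs) = 3/5

Enumerate traces; 4 have nonzero weight after conditioning:
  (Y=1, X=1, Z=0) weight 1/27
  (Y=1, X=1, Z=1) weight 2/27
  (Y=2, X=1, Z=0) weight 1/18
  (Y=2, X=1, Z=1) weight 1/9
Group by Y:
  weight(Y=1) = 1/9
  weight(Y=2) = 1/6
Total weight = 1/9 + 1/6 = 5/18
P(Y=1 | obs) = 1/9 / 5/18 = 2/5
P(Y=2 | obs) = 1/6 / 5/18 = 3/5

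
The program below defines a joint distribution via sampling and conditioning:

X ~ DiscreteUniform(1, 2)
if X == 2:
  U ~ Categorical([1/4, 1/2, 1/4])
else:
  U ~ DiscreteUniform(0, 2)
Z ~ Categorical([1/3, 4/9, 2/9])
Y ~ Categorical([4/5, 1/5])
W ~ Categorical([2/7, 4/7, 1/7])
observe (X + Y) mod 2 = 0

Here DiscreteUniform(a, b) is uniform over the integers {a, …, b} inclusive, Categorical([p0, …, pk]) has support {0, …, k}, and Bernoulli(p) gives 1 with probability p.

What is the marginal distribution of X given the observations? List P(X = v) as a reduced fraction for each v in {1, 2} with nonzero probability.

P(X=1) = 1/5, P(X=2) = 4/5

Enumerate traces; 54 have nonzero weight after conditioning:
  (X=1, U=0, Z=0, Y=1, W=0) weight 1/315
  (X=1, U=0, Z=0, Y=1, W=1) weight 2/315
  (X=1, U=0, Z=0, Y=1, W=2) weight 1/630
  (X=1, U=0, Z=1, Y=1, W=0) weight 4/945
  (X=1, U=0, Z=1, Y=1, W=1) weight 8/945
  (X=1, U=0, Z=1, Y=1, W=2) weight 2/945
  (X=1, U=0, Z=2, Y=1, W=0) weight 2/945
  (X=1, U=0, Z=2, Y=1, W=1) weight 4/945
  (X=2, U=0, Z=0, Y=0, W=0) weight 1/105
  … 45 more
Group by X:
  weight(X=1) = 1/10
  weight(X=2) = 2/5
Total weight = 1/10 + 2/5 = 1/2
P(X=1 | obs) = 1/10 / 1/2 = 1/5
P(X=2 | obs) = 2/5 / 1/2 = 4/5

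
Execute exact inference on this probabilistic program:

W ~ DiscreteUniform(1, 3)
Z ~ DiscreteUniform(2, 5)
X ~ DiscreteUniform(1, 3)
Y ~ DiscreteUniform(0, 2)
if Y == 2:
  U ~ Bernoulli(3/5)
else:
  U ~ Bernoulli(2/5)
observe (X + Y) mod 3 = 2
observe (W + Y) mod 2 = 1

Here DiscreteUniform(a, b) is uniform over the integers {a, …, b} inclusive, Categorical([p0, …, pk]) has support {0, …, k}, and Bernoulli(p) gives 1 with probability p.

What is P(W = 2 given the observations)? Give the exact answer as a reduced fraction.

Enumerate traces; 40 have nonzero weight after conditioning:
  (W=1, Z=2, X=2, Y=0, U=0) weight 1/180
  (W=1, Z=2, X=2, Y=0, U=1) weight 1/270
  (W=1, Z=2, X=3, Y=2, U=0) weight 1/270
  (W=1, Z=2, X=3, Y=2, U=1) weight 1/180
  (W=1, Z=3, X=2, Y=0, U=0) weight 1/180
  (W=1, Z=3, X=2, Y=0, U=1) weight 1/270
  (W=1, Z=3, X=3, Y=2, U=0) weight 1/270
  (W=1, Z=3, X=3, Y=2, U=1) weight 1/180
  (W=2, Z=2, X=1, Y=1, U=0) weight 1/180
  (W=3, Z=2, X=2, Y=0, U=0) weight 1/180
  … 30 more
Group by W:
  weight(W=1) = 2/27
  weight(W=2) = 1/27
  weight(W=3) = 2/27
Total weight = 2/27 + 1/27 + 2/27 = 5/27
P(W=1 | obs) = 2/27 / 5/27 = 2/5
P(W=2 | obs) = 1/27 / 5/27 = 1/5
P(W=3 | obs) = 2/27 / 5/27 = 2/5

P(W = 2 | obs) = 1/5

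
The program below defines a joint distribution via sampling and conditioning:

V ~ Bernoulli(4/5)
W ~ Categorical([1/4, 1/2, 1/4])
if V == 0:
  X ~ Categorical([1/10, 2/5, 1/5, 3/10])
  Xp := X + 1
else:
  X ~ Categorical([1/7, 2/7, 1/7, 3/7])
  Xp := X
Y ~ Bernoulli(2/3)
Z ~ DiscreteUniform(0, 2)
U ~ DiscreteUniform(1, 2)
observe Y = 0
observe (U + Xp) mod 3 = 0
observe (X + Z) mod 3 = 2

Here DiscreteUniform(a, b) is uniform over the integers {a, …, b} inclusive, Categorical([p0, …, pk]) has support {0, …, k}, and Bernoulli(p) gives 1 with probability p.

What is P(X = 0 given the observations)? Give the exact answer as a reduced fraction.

Enumerate traces; 15 have nonzero weight after conditioning:
  (V=0, W=0, X=0, Y=0, Z=2, U=2) weight 1/3600
  (V=0, W=0, X=1, Y=0, Z=1, U=1) weight 1/900
  (V=0, W=0, X=3, Y=0, Z=2, U=2) weight 1/1200
  (V=0, W=1, X=0, Y=0, Z=2, U=2) weight 1/1800
  (V=0, W=1, X=1, Y=0, Z=1, U=1) weight 1/450
  (V=0, W=1, X=3, Y=0, Z=2, U=2) weight 1/600
  (V=0, W=2, X=0, Y=0, Z=2, U=2) weight 1/3600
  (V=0, W=2, X=1, Y=0, Z=1, U=1) weight 1/900
  (V=1, W=0, X=2, Y=0, Z=0, U=1) weight 1/630
  … 6 more
Group by X:
  weight(X=0) = 1/900
  weight(X=1) = 3/175
  weight(X=2) = 2/315
  weight(X=3) = 1/300
Total weight = 1/900 + 3/175 + 2/315 + 1/300 = 44/1575
P(X=0 | obs) = 1/900 / 44/1575 = 7/176
P(X=1 | obs) = 3/175 / 44/1575 = 27/44
P(X=2 | obs) = 2/315 / 44/1575 = 5/22
P(X=3 | obs) = 1/300 / 44/1575 = 21/176

P(X = 0 | obs) = 7/176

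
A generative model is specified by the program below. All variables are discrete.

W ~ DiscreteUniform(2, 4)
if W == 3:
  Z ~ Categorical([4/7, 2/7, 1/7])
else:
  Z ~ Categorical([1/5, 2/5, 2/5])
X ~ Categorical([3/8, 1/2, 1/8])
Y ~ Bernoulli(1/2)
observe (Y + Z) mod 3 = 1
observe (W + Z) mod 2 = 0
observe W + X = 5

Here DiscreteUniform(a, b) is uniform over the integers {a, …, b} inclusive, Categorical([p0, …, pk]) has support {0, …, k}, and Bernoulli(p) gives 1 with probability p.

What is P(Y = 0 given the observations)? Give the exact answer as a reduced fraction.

Enumerate traces; 2 have nonzero weight after conditioning:
  (W=3, Z=1, X=2, Y=0) weight 1/168
  (W=4, Z=0, X=1, Y=1) weight 1/60
Group by Y:
  weight(Y=0) = 1/168
  weight(Y=1) = 1/60
Total weight = 1/168 + 1/60 = 19/840
P(Y=0 | obs) = 1/168 / 19/840 = 5/19
P(Y=1 | obs) = 1/60 / 19/840 = 14/19

P(Y = 0 | obs) = 5/19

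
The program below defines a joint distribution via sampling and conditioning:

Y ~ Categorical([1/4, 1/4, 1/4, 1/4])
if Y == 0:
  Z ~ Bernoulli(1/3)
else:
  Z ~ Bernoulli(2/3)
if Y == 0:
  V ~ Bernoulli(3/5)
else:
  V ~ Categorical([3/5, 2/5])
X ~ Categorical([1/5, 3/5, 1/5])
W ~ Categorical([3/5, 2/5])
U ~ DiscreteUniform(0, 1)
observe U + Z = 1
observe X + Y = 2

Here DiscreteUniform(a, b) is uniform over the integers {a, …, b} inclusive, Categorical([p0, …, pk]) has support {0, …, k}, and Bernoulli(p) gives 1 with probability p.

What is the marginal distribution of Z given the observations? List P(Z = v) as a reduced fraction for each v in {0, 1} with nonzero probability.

Enumerate traces; 24 have nonzero weight after conditioning:
  (Y=0, Z=0, V=0, X=2, W=0, U=1) weight 1/250
  (Y=0, Z=0, V=0, X=2, W=1, U=1) weight 1/375
  (Y=0, Z=0, V=1, X=2, W=0, U=1) weight 3/500
  (Y=0, Z=0, V=1, X=2, W=1, U=1) weight 1/250
  (Y=0, Z=1, V=0, X=2, W=0, U=0) weight 1/500
  (Y=0, Z=1, V=0, X=2, W=1, U=0) weight 1/750
  (Y=0, Z=1, V=1, X=2, W=0, U=0) weight 3/1000
  (Y=0, Z=1, V=1, X=2, W=1, U=0) weight 1/500
  … 16 more
Group by Z:
  weight(Z=0) = 1/20
  weight(Z=1) = 3/40
Total weight = 1/20 + 3/40 = 1/8
P(Z=0 | obs) = 1/20 / 1/8 = 2/5
P(Z=1 | obs) = 3/40 / 1/8 = 3/5

P(Z=0) = 2/5, P(Z=1) = 3/5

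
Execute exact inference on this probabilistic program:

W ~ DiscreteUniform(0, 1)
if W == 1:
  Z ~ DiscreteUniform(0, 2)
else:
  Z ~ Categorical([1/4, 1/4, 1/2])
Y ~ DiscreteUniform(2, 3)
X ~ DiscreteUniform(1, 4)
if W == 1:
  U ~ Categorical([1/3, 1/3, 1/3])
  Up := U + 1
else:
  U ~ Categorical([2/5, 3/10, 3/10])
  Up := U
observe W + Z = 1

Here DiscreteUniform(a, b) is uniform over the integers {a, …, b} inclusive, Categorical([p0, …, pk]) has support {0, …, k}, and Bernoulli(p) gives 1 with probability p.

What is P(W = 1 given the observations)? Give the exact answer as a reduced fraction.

P(W = 1 | obs) = 4/7

Enumerate traces; 48 have nonzero weight after conditioning:
  (W=0, Z=1, Y=2, X=1, U=0) weight 1/160
  (W=0, Z=1, Y=2, X=1, U=1) weight 3/640
  (W=0, Z=1, Y=2, X=1, U=2) weight 3/640
  (W=0, Z=1, Y=2, X=2, U=0) weight 1/160
  (W=0, Z=1, Y=2, X=2, U=1) weight 3/640
  (W=0, Z=1, Y=2, X=2, U=2) weight 3/640
  (W=0, Z=1, Y=2, X=3, U=0) weight 1/160
  (W=0, Z=1, Y=2, X=3, U=1) weight 3/640
  (W=1, Z=0, Y=2, X=1, U=0) weight 1/144
  … 39 more
Group by W:
  weight(W=0) = 1/8
  weight(W=1) = 1/6
Total weight = 1/8 + 1/6 = 7/24
P(W=0 | obs) = 1/8 / 7/24 = 3/7
P(W=1 | obs) = 1/6 / 7/24 = 4/7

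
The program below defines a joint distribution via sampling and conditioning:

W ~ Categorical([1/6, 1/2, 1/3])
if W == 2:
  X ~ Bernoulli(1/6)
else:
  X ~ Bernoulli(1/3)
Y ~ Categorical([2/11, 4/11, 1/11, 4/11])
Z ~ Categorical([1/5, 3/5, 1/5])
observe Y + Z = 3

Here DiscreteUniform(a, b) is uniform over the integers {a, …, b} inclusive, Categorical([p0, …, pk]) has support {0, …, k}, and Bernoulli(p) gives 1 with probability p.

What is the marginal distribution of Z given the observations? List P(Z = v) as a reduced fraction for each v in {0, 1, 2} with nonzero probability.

Enumerate traces; 18 have nonzero weight after conditioning:
  (W=0, X=0, Y=1, Z=2) weight 4/495
  (W=0, X=0, Y=2, Z=1) weight 1/165
  (W=0, X=0, Y=3, Z=0) weight 4/495
  (W=0, X=1, Y=1, Z=2) weight 2/495
  (W=0, X=1, Y=2, Z=1) weight 1/330
  (W=0, X=1, Y=3, Z=0) weight 2/495
  (W=1, X=0, Y=1, Z=2) weight 4/165
  (W=1, X=0, Y=2, Z=1) weight 1/55
  … 10 more
Group by Z:
  weight(Z=0) = 4/55
  weight(Z=1) = 3/55
  weight(Z=2) = 4/55
Total weight = 4/55 + 3/55 + 4/55 = 1/5
P(Z=0 | obs) = 4/55 / 1/5 = 4/11
P(Z=1 | obs) = 3/55 / 1/5 = 3/11
P(Z=2 | obs) = 4/55 / 1/5 = 4/11

P(Z=0) = 4/11, P(Z=1) = 3/11, P(Z=2) = 4/11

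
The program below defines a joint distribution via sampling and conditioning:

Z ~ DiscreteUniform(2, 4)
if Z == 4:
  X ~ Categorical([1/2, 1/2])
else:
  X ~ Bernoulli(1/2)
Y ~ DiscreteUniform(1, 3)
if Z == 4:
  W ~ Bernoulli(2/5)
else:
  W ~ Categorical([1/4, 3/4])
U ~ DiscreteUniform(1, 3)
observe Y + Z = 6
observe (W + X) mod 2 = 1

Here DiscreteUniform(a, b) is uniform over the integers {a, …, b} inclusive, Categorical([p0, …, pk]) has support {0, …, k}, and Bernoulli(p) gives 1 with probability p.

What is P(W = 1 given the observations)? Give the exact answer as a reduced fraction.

Enumerate traces; 12 have nonzero weight after conditioning:
  (Z=3, X=0, Y=3, W=1, U=1) weight 1/72
  (Z=3, X=0, Y=3, W=1, U=2) weight 1/72
  (Z=3, X=0, Y=3, W=1, U=3) weight 1/72
  (Z=3, X=1, Y=3, W=0, U=1) weight 1/216
  (Z=3, X=1, Y=3, W=0, U=2) weight 1/216
  (Z=3, X=1, Y=3, W=0, U=3) weight 1/216
  (Z=4, X=0, Y=2, W=1, U=1) weight 1/135
  (Z=4, X=0, Y=2, W=1, U=2) weight 1/135
  … 4 more
Group by W:
  weight(W=0) = 17/360
  weight(W=1) = 23/360
Total weight = 17/360 + 23/360 = 1/9
P(W=0 | obs) = 17/360 / 1/9 = 17/40
P(W=1 | obs) = 23/360 / 1/9 = 23/40

P(W = 1 | obs) = 23/40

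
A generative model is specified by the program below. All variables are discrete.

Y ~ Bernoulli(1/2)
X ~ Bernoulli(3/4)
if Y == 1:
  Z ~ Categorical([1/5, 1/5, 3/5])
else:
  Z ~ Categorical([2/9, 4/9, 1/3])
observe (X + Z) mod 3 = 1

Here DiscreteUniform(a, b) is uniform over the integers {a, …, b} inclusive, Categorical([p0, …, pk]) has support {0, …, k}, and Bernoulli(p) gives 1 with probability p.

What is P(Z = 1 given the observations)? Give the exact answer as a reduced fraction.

P(Z = 1 | obs) = 29/86

Enumerate traces; 4 have nonzero weight after conditioning:
  (Y=0, X=0, Z=1) weight 1/18
  (Y=0, X=1, Z=0) weight 1/12
  (Y=1, X=0, Z=1) weight 1/40
  (Y=1, X=1, Z=0) weight 3/40
Group by Z:
  weight(Z=0) = 19/120
  weight(Z=1) = 29/360
Total weight = 19/120 + 29/360 = 43/180
P(Z=0 | obs) = 19/120 / 43/180 = 57/86
P(Z=1 | obs) = 29/360 / 43/180 = 29/86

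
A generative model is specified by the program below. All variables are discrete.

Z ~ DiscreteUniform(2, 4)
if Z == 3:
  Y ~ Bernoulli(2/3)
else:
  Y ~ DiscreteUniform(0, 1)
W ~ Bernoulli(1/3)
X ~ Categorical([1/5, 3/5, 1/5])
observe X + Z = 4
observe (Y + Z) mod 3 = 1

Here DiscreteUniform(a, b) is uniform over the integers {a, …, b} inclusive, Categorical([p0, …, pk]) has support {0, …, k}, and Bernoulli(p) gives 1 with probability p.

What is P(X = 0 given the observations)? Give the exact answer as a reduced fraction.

Enumerate traces; 4 have nonzero weight after conditioning:
  (Z=3, Y=1, W=0, X=1) weight 4/45
  (Z=3, Y=1, W=1, X=1) weight 2/45
  (Z=4, Y=0, W=0, X=0) weight 1/45
  (Z=4, Y=0, W=1, X=0) weight 1/90
Group by X:
  weight(X=0) = 1/30
  weight(X=1) = 2/15
Total weight = 1/30 + 2/15 = 1/6
P(X=0 | obs) = 1/30 / 1/6 = 1/5
P(X=1 | obs) = 2/15 / 1/6 = 4/5

P(X = 0 | obs) = 1/5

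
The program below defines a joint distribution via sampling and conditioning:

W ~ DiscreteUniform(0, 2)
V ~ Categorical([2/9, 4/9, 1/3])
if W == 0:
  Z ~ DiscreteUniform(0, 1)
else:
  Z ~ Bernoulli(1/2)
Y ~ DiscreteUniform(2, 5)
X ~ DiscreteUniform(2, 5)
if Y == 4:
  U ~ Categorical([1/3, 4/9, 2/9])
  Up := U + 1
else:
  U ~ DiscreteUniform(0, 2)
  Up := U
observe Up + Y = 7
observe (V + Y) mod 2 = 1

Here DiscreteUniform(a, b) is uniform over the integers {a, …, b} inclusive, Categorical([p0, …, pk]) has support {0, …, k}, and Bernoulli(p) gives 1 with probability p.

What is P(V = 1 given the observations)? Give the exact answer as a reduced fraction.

Enumerate traces; 72 have nonzero weight after conditioning:
  (W=0, V=0, Z=0, Y=5, X=2, U=2) weight 1/1296
  (W=0, V=0, Z=0, Y=5, X=3, U=2) weight 1/1296
  (W=0, V=0, Z=0, Y=5, X=4, U=2) weight 1/1296
  (W=0, V=0, Z=0, Y=5, X=5, U=2) weight 1/1296
  (W=0, V=0, Z=1, Y=5, X=2, U=2) weight 1/1296
  (W=0, V=0, Z=1, Y=5, X=3, U=2) weight 1/1296
  (W=0, V=0, Z=1, Y=5, X=4, U=2) weight 1/1296
  (W=0, V=0, Z=1, Y=5, X=5, U=2) weight 1/1296
  (W=0, V=1, Z=0, Y=4, X=2, U=2) weight 1/972
  (W=0, V=2, Z=0, Y=5, X=2, U=2) weight 1/864
  … 62 more
Group by V:
  weight(V=0) = 1/54
  weight(V=1) = 2/81
  weight(V=2) = 1/36
Total weight = 1/54 + 2/81 + 1/36 = 23/324
P(V=0 | obs) = 1/54 / 23/324 = 6/23
P(V=1 | obs) = 2/81 / 23/324 = 8/23
P(V=2 | obs) = 1/36 / 23/324 = 9/23

P(V = 1 | obs) = 8/23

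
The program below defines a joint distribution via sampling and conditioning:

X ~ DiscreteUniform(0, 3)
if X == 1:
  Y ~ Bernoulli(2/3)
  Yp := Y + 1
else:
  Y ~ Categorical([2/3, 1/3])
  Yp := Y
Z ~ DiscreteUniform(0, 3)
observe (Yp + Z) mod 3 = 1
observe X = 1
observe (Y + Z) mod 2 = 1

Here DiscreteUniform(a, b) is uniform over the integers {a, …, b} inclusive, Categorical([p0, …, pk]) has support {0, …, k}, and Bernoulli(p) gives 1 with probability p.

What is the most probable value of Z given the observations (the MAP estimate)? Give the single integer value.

argmax_v P(Z = v | obs) = 2

Enumerate traces; 2 have nonzero weight after conditioning:
  (X=1, Y=0, Z=3) weight 1/48
  (X=1, Y=1, Z=2) weight 1/24
Group by Z:
  weight(Z=2) = 1/24
  weight(Z=3) = 1/48
Total weight = 1/24 + 1/48 = 1/16
P(Z=2 | obs) = 1/24 / 1/16 = 2/3
P(Z=3 | obs) = 1/48 / 1/16 = 1/3
argmax = 2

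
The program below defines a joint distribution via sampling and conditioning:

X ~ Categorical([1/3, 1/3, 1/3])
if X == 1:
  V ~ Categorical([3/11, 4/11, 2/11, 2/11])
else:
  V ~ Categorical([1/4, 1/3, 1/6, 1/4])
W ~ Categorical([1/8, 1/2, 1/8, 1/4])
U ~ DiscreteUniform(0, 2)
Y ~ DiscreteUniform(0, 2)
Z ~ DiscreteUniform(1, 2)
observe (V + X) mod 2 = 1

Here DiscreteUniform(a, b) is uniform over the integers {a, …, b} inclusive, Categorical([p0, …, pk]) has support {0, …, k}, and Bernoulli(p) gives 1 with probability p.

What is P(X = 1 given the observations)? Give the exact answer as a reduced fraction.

P(X = 1 | obs) = 30/107

Enumerate traces; 432 have nonzero weight after conditioning:
  (X=0, V=1, W=0, U=0, Y=0, Z=1) weight 1/1296
  (X=0, V=1, W=0, U=0, Y=0, Z=2) weight 1/1296
  (X=0, V=1, W=0, U=0, Y=1, Z=1) weight 1/1296
  (X=0, V=1, W=0, U=0, Y=1, Z=2) weight 1/1296
  (X=0, V=1, W=0, U=0, Y=2, Z=1) weight 1/1296
  (X=0, V=1, W=0, U=0, Y=2, Z=2) weight 1/1296
  (X=0, V=1, W=0, U=1, Y=0, Z=1) weight 1/1296
  (X=0, V=1, W=0, U=1, Y=0, Z=2) weight 1/1296
  (X=1, V=0, W=0, U=0, Y=0, Z=1) weight 1/1584
  (X=2, V=1, W=0, U=0, Y=0, Z=1) weight 1/1296
  … 422 more
Group by X:
  weight(X=0) = 7/36
  weight(X=1) = 5/33
  weight(X=2) = 7/36
Total weight = 7/36 + 5/33 + 7/36 = 107/198
P(X=0 | obs) = 7/36 / 107/198 = 77/214
P(X=1 | obs) = 5/33 / 107/198 = 30/107
P(X=2 | obs) = 7/36 / 107/198 = 77/214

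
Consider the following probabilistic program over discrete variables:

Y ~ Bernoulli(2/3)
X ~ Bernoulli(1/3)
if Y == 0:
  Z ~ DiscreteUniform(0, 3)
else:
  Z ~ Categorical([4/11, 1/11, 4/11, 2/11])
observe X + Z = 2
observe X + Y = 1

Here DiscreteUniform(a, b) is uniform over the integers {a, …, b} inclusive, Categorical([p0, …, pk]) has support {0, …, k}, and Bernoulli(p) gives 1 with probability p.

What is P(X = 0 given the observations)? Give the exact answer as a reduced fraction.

P(X = 0 | obs) = 64/75

Enumerate traces; 2 have nonzero weight after conditioning:
  (Y=0, X=1, Z=1) weight 1/36
  (Y=1, X=0, Z=2) weight 16/99
Group by X:
  weight(X=0) = 16/99
  weight(X=1) = 1/36
Total weight = 16/99 + 1/36 = 25/132
P(X=0 | obs) = 16/99 / 25/132 = 64/75
P(X=1 | obs) = 1/36 / 25/132 = 11/75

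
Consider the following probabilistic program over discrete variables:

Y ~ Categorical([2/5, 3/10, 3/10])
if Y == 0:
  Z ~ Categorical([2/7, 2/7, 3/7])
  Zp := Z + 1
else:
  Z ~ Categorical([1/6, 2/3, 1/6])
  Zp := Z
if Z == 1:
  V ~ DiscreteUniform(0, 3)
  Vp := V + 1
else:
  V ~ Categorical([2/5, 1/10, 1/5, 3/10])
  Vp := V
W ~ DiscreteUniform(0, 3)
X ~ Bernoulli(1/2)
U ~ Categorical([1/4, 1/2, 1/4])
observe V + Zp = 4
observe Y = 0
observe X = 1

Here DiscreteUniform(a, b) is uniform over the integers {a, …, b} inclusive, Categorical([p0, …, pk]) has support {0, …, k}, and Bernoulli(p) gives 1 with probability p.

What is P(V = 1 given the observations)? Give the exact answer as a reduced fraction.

Enumerate traces; 36 have nonzero weight after conditioning:
  (Y=0, Z=0, V=3, W=0, X=1, U=0) weight 3/2800
  (Y=0, Z=0, V=3, W=0, X=1, U=1) weight 3/1400
  (Y=0, Z=0, V=3, W=0, X=1, U=2) weight 3/2800
  (Y=0, Z=0, V=3, W=1, X=1, U=0) weight 3/2800
  (Y=0, Z=0, V=3, W=1, X=1, U=1) weight 3/1400
  (Y=0, Z=0, V=3, W=1, X=1, U=2) weight 3/2800
  (Y=0, Z=0, V=3, W=2, X=1, U=0) weight 3/2800
  (Y=0, Z=0, V=3, W=2, X=1, U=1) weight 3/1400
  (Y=0, Z=1, V=2, W=0, X=1, U=0) weight 1/1120
  (Y=0, Z=2, V=1, W=0, X=1, U=0) weight 3/5600
  … 26 more
Group by V:
  weight(V=1) = 3/350
  weight(V=2) = 1/70
  weight(V=3) = 3/175
Total weight = 3/350 + 1/70 + 3/175 = 1/25
P(V=1 | obs) = 3/350 / 1/25 = 3/14
P(V=2 | obs) = 1/70 / 1/25 = 5/14
P(V=3 | obs) = 3/175 / 1/25 = 3/7

P(V = 1 | obs) = 3/14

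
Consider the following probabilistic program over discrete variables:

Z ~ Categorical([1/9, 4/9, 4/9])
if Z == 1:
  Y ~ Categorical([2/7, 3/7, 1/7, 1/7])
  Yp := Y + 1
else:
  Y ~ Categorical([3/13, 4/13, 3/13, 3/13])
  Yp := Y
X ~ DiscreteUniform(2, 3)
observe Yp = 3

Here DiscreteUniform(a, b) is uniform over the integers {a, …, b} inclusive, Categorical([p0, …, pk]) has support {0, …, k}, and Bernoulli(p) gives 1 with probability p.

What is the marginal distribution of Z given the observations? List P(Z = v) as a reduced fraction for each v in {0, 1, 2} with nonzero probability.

P(Z=0) = 21/157, P(Z=1) = 52/157, P(Z=2) = 84/157

Enumerate traces; 6 have nonzero weight after conditioning:
  (Z=0, Y=3, X=2) weight 1/78
  (Z=0, Y=3, X=3) weight 1/78
  (Z=1, Y=2, X=2) weight 2/63
  (Z=1, Y=2, X=3) weight 2/63
  (Z=2, Y=3, X=2) weight 2/39
  (Z=2, Y=3, X=3) weight 2/39
Group by Z:
  weight(Z=0) = 1/39
  weight(Z=1) = 4/63
  weight(Z=2) = 4/39
Total weight = 1/39 + 4/63 + 4/39 = 157/819
P(Z=0 | obs) = 1/39 / 157/819 = 21/157
P(Z=1 | obs) = 4/63 / 157/819 = 52/157
P(Z=2 | obs) = 4/39 / 157/819 = 84/157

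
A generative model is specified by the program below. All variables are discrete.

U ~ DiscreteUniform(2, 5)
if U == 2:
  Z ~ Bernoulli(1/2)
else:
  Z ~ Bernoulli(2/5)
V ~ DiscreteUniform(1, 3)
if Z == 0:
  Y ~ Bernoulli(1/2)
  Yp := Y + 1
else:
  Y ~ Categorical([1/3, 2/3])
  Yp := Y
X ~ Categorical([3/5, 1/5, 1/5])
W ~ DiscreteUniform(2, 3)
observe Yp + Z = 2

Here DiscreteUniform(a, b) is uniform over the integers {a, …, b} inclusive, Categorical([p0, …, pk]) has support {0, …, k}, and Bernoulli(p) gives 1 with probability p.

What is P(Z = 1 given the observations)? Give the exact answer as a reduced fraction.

P(Z = 1 | obs) = 68/137

Enumerate traces; 144 have nonzero weight after conditioning:
  (U=2, Z=0, V=1, Y=1, X=0, W=2) weight 1/160
  (U=2, Z=0, V=1, Y=1, X=0, W=3) weight 1/160
  (U=2, Z=0, V=1, Y=1, X=1, W=2) weight 1/480
  (U=2, Z=0, V=1, Y=1, X=1, W=3) weight 1/480
  (U=2, Z=0, V=1, Y=1, X=2, W=2) weight 1/480
  (U=2, Z=0, V=1, Y=1, X=2, W=3) weight 1/480
  (U=2, Z=0, V=2, Y=1, X=0, W=2) weight 1/160
  (U=2, Z=0, V=2, Y=1, X=0, W=3) weight 1/160
  (U=2, Z=1, V=1, Y=1, X=0, W=2) weight 1/120
  … 135 more
Group by Z:
  weight(Z=0) = 23/80
  weight(Z=1) = 17/60
Total weight = 23/80 + 17/60 = 137/240
P(Z=0 | obs) = 23/80 / 137/240 = 69/137
P(Z=1 | obs) = 17/60 / 137/240 = 68/137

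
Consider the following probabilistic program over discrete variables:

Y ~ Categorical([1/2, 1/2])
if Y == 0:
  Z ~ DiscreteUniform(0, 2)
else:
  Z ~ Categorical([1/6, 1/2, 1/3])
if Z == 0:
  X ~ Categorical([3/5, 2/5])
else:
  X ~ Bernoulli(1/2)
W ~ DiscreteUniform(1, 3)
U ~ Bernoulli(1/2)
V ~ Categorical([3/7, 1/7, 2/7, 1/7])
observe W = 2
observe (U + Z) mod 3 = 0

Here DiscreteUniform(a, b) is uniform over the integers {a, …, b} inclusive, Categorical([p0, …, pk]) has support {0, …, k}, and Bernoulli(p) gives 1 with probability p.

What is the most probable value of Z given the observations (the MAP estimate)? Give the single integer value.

Enumerate traces; 32 have nonzero weight after conditioning:
  (Y=0, Z=0, X=0, W=2, U=0, V=0) weight 1/140
  (Y=0, Z=0, X=0, W=2, U=0, V=1) weight 1/420
  (Y=0, Z=0, X=0, W=2, U=0, V=2) weight 1/210
  (Y=0, Z=0, X=0, W=2, U=0, V=3) weight 1/420
  (Y=0, Z=0, X=1, W=2, U=0, V=0) weight 1/210
  (Y=0, Z=0, X=1, W=2, U=0, V=1) weight 1/630
  (Y=0, Z=0, X=1, W=2, U=0, V=2) weight 1/315
  (Y=0, Z=0, X=1, W=2, U=0, V=3) weight 1/630
  (Y=0, Z=2, X=0, W=2, U=1, V=0) weight 1/168
  … 23 more
Group by Z:
  weight(Z=0) = 1/24
  weight(Z=2) = 1/18
Total weight = 1/24 + 1/18 = 7/72
P(Z=0 | obs) = 1/24 / 7/72 = 3/7
P(Z=2 | obs) = 1/18 / 7/72 = 4/7
argmax = 2

argmax_v P(Z = v | obs) = 2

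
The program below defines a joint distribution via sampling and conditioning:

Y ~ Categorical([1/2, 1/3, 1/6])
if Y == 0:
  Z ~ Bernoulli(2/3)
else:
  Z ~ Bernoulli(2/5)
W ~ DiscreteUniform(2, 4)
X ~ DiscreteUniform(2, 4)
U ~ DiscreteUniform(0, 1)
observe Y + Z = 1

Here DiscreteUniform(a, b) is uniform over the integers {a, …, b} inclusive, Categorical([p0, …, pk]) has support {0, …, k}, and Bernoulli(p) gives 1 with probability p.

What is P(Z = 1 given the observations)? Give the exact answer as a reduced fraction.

P(Z = 1 | obs) = 5/8

Enumerate traces; 36 have nonzero weight after conditioning:
  (Y=0, Z=1, W=2, X=2, U=0) weight 1/54
  (Y=0, Z=1, W=2, X=2, U=1) weight 1/54
  (Y=0, Z=1, W=2, X=3, U=0) weight 1/54
  (Y=0, Z=1, W=2, X=3, U=1) weight 1/54
  (Y=0, Z=1, W=2, X=4, U=0) weight 1/54
  (Y=0, Z=1, W=2, X=4, U=1) weight 1/54
  (Y=0, Z=1, W=3, X=2, U=0) weight 1/54
  (Y=0, Z=1, W=3, X=2, U=1) weight 1/54
  (Y=1, Z=0, W=2, X=2, U=0) weight 1/90
  … 27 more
Group by Z:
  weight(Z=0) = 1/5
  weight(Z=1) = 1/3
Total weight = 1/5 + 1/3 = 8/15
P(Z=0 | obs) = 1/5 / 8/15 = 3/8
P(Z=1 | obs) = 1/3 / 8/15 = 5/8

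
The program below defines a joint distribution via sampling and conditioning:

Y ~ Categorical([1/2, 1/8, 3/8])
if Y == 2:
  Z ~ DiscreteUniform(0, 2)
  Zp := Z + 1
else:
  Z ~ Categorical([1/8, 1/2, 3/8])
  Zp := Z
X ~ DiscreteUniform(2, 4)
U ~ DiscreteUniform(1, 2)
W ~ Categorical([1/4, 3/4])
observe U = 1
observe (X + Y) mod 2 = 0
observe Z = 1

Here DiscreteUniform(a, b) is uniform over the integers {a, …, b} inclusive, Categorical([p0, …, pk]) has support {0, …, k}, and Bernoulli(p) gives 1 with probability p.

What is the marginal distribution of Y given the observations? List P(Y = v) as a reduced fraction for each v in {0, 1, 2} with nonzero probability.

Enumerate traces; 10 have nonzero weight after conditioning:
  (Y=0, Z=1, X=2, U=1, W=0) weight 1/96
  (Y=0, Z=1, X=2, U=1, W=1) weight 1/32
  (Y=0, Z=1, X=4, U=1, W=0) weight 1/96
  (Y=0, Z=1, X=4, U=1, W=1) weight 1/32
  (Y=1, Z=1, X=3, U=1, W=0) weight 1/384
  (Y=1, Z=1, X=3, U=1, W=1) weight 1/128
  (Y=2, Z=1, X=2, U=1, W=0) weight 1/192
  (Y=2, Z=1, X=2, U=1, W=1) weight 1/64
  … 2 more
Group by Y:
  weight(Y=0) = 1/12
  weight(Y=1) = 1/96
  weight(Y=2) = 1/24
Total weight = 1/12 + 1/96 + 1/24 = 13/96
P(Y=0 | obs) = 1/12 / 13/96 = 8/13
P(Y=1 | obs) = 1/96 / 13/96 = 1/13
P(Y=2 | obs) = 1/24 / 13/96 = 4/13

P(Y=0) = 8/13, P(Y=1) = 1/13, P(Y=2) = 4/13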